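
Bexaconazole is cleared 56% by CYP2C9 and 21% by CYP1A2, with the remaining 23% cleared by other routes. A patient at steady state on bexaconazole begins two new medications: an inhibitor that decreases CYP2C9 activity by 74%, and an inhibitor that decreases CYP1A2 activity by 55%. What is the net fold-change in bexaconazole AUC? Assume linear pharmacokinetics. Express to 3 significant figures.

The CYP2C9 pathway (56% of clearance) drops to 0.26× activity: 0.56 × 0.26 = 0.1456.
The CYP1A2 pathway (21% of clearance) drops to 0.45× activity: 0.21 × 0.45 = 0.0945.
Non-CYP routes (23%) are unchanged.
Relative clearance = 0.1456 + 0.0945 + 0.23 = 0.4701.
Net AUC ratio = 1 / 0.4701 = 2.13.

2.13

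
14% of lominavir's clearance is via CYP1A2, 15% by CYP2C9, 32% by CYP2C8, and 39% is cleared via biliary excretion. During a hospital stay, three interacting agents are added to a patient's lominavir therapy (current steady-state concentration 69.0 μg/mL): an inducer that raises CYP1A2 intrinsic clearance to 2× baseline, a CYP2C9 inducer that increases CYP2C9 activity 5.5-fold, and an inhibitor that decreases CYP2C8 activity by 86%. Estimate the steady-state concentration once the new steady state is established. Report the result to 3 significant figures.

The CYP1A2 pathway (14% of clearance) is boosted to 2× activity: 0.14 × 2 = 0.28.
The CYP2C9 pathway (15% of clearance) is boosted to 5.5× activity: 0.15 × 5.5 = 0.825.
The CYP2C8 pathway (32% of clearance) drops to 0.14× activity: 0.32 × 0.14 = 0.0448.
The remaining 39% of clearance is unaffected.
New clearance relative to baseline: 0.28 + 0.825 + 0.0448 + 0.39 = 1.5398.
Dividing the baseline by the relative clearance: 69.0 / 1.5398 = 44.8 μg/mL.

44.8 μg/mL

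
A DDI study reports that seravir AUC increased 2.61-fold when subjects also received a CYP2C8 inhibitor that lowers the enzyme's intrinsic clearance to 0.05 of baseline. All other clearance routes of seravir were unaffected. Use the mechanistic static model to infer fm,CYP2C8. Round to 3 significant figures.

Write x for the fraction cleared via CYP2C8. The observed AUC change means clearance fell to 1/2.61 = 0.3831 of baseline.
Setting x·0.05 + (1 − x) = 0.3831 and solving: x = (0.3831 − 1)/(0.05 − 1) = 0.649.

0.649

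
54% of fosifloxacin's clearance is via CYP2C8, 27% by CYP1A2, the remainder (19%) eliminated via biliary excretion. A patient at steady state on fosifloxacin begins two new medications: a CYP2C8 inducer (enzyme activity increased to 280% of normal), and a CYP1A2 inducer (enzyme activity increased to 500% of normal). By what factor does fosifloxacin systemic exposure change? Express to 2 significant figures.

The CYP2C8 pathway (54% of clearance) rises to 2.8× activity: 0.54 × 2.8 = 1.512.
The CYP1A2 pathway (27% of clearance) rises to 5× activity: 0.27 × 5 = 1.35.
Non-CYP routes (19%) are unchanged.
New clearance relative to baseline: 1.512 + 1.35 + 0.19 = 3.052.
Because systemic exposure varies inversely with clearance, the combined effect is 1 / 3.052 = 0.33.

0.33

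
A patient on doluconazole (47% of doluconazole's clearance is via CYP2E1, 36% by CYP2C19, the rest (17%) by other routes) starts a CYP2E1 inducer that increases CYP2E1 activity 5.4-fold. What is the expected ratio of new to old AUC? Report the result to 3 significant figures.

0.326

The CYP2E1 pathway (47% of clearance) is boosted to 5.4× activity: 0.47 × 5.4 = 2.538.
CYP2C19 (36%) and the residual 17% are unaffected.
New clearance relative to baseline: 2.538 + 0.36 + 0.17 = 3.068.
AUC is inversely proportional to clearance, so the fold-change is 1 / 3.068 = 0.326.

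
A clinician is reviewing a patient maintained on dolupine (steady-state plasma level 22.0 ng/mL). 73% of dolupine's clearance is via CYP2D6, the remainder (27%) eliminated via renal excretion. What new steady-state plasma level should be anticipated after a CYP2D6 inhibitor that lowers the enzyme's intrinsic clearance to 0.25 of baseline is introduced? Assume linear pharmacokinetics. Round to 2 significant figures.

49 ng/mL

The CYP2D6 pathway (73% of clearance) is reduced to 0.25× activity: 0.73 × 0.25 = 0.1825.
Non-CYP routes (27%) are unchanged.
New clearance relative to baseline: 0.1825 + 0.27 = 0.4525.
Steady-state plasma level ∝ 1/CL, so new value = 22.0 / 0.4525 = 49 ng/mL.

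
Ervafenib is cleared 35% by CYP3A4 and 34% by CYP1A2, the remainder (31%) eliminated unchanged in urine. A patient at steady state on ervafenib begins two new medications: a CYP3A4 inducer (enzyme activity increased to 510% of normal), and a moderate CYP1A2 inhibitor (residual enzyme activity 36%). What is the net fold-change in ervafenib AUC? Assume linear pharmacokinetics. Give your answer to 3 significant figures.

CYP3A4: 0.35 × 5.1 = 1.785
CYP1A2: 0.34 × 0.36 = 0.1224
Other: 0.31 (unchanged)
CL_new/CL_old = 1.785 + 0.1224 + 0.31 = 2.2174.
Because AUC varies inversely with clearance, the combined effect is 1 / 2.2174 = 0.451.

0.451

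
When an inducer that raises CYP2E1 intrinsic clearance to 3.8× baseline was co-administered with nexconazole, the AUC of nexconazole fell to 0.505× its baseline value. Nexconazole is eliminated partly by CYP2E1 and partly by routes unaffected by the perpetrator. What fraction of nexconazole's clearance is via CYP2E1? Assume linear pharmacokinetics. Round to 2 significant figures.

CL'/CL = 1 / 0.505 = 1.98
3.8·fm + (1 − fm) = 1.98
fm = (1.98 − 1) / (3.8 − 1) = 0.35

0.35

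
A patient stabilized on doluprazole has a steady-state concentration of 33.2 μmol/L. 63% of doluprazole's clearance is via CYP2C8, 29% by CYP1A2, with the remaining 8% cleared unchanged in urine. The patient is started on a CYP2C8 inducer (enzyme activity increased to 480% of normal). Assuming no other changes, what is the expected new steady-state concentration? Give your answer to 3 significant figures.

9.78 μmol/L

CYP2C8: 0.63 × 4.8 = 3.024
CYP1A2: 0.29 (unchanged)
Other: 0.08 (unchanged)
New clearance relative to baseline: 3.024 + 0.29 + 0.08 = 3.394.
With dosing unchanged, steady-state concentration scales as 1/CL: 33.2 / 3.394 = 9.78 μmol/L.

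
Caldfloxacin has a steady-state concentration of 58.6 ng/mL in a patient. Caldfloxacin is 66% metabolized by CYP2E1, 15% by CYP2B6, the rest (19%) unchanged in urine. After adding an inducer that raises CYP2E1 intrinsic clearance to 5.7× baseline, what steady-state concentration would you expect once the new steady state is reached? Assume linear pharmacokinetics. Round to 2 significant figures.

14 ng/mL

CYP2E1: 0.66 × 5.7 = 3.762
CYP2B6: 0.15 (unchanged)
Other: 0.19 (unchanged)
CL_new/CL_old = 3.762 + 0.15 + 0.19 = 4.102.
With dosing unchanged, steady-state concentration scales as 1/CL: 58.6 / 4.102 = 14 ng/mL.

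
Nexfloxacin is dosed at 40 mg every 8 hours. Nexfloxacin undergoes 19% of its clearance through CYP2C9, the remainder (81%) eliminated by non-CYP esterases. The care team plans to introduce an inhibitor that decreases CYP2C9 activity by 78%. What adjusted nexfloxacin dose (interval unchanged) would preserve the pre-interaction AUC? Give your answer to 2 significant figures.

34 mg

The CYP2C9 pathway (19% of clearance) drops to 0.22× activity: 0.19 × 0.22 = 0.0418.
The remaining 81% of clearance is unaffected.
Relative clearance = 0.0418 + 0.81 = 0.8518.
Css,avg = (dose rate)/CL, so holding Css fixed requires dose ∝ CL: 40 × 0.8518 = 34 mg.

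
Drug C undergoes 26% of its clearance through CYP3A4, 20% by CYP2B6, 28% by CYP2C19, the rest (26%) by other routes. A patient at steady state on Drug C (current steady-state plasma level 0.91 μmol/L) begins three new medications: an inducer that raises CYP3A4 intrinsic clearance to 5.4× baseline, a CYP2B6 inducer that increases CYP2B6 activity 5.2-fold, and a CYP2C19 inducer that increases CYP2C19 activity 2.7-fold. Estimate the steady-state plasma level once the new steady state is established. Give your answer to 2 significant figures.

The CYP3A4 pathway (26% of clearance) increases to 5.4× activity: 0.26 × 5.4 = 1.404.
The CYP2B6 pathway (20% of clearance) rises to 5.2× activity: 0.2 × 5.2 = 1.04.
The CYP2C19 pathway (28% of clearance) is boosted to 2.7× activity: 0.28 × 2.7 = 0.756.
Non-CYP routes (26%) are unchanged.
New clearance relative to baseline: 1.404 + 1.04 + 0.756 + 0.26 = 3.46.
Dividing the baseline by the relative clearance: 0.91 / 3.46 = 0.26 μmol/L.

0.26 μmol/L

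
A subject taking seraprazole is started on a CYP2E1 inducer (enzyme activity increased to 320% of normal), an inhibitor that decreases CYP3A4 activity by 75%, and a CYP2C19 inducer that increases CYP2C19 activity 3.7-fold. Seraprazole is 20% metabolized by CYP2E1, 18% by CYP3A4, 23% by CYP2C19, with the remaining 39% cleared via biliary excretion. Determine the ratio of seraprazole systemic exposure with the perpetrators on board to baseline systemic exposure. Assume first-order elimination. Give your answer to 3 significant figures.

The CYP2E1 pathway (20% of clearance) is boosted to 3.2× activity: 0.2 × 3.2 = 0.64.
The CYP3A4 pathway (18% of clearance) falls to 0.25× activity: 0.18 × 0.25 = 0.045.
The CYP2C19 pathway (23% of clearance) rises to 3.7× activity: 0.23 × 3.7 = 0.851.
Non-CYP routes (39%) are unchanged.
CL_new/CL_old = 0.64 + 0.045 + 0.851 + 0.39 = 1.926.
Because systemic exposure varies inversely with clearance, the combined effect is 1 / 1.926 = 0.519.

0.519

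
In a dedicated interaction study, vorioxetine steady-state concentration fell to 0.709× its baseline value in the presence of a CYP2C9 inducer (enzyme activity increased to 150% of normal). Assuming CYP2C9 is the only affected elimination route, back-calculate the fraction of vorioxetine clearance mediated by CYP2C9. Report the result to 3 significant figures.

0.821

Call the CYP2C9 fraction fm. After the interaction, CL_new/CL_old = fm × 1.5 + (1 − fm).
Steady-state concentration ratio = 1 / (new CL fraction), so new CL fraction = 1 / 0.709 = 1.41.
fm × 1.5 + 1 − fm = 1.41  ⇒  fm × (1.5 − 1) = 0.4104  ⇒  fm = 0.821.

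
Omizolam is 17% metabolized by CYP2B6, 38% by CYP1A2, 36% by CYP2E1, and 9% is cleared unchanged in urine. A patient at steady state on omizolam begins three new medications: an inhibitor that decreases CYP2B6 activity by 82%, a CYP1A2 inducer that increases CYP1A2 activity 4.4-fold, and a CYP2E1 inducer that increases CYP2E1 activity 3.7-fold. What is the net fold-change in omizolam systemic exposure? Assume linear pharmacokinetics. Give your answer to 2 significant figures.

0.32

The CYP2B6 pathway (17% of clearance) is reduced to 0.18× activity: 0.17 × 0.18 = 0.0306.
The CYP1A2 pathway (38% of clearance) is boosted to 4.4× activity: 0.38 × 4.4 = 1.672.
The CYP2E1 pathway (36% of clearance) rises to 3.7× activity: 0.36 × 3.7 = 1.332.
Non-CYP routes (9%) are unchanged.
CL_new/CL_old = 0.0306 + 1.672 + 1.332 + 0.09 = 3.1246.
Net systemic exposure ratio = 1 / 3.1246 = 0.32.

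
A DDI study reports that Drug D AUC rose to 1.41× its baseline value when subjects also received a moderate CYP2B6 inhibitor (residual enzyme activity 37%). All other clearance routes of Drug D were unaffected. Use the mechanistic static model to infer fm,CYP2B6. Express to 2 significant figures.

0.46

Call the CYP2B6 fraction fm. After the interaction, CL_new/CL_old = fm × 0.37 + (1 − fm).
AUC ratio = 1 / (new CL fraction), so new CL fraction = 1 / 1.41 = 0.7092.
fm × 0.37 + 1 − fm = 0.7092  ⇒  fm × (0.37 − 1) = −0.2908  ⇒  fm = 0.46.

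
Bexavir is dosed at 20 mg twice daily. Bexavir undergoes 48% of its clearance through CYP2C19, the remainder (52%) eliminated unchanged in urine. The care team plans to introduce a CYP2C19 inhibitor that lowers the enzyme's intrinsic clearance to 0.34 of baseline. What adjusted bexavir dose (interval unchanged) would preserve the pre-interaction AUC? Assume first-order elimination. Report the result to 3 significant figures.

13.7 mg

The CYP2C19 pathway (48% of clearance) drops to 0.34× activity: 0.48 × 0.34 = 0.1632.
The remaining 52% of clearance is unaffected.
CL_new/CL_old = 0.1632 + 0.52 = 0.6832.
To maintain the same steady-state level, dose must scale with clearance: new dose = 20 × 0.6832 = 13.7 mg.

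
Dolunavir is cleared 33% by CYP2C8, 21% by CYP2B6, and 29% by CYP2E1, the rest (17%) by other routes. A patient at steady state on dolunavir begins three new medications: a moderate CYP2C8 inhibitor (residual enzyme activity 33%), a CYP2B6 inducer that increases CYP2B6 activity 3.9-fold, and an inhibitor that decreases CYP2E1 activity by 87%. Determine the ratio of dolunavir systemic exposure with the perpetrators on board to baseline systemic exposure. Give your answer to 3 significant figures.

The CYP2C8 pathway (33% of clearance) drops to 0.33× activity: 0.33 × 0.33 = 0.1089.
The CYP2B6 pathway (21% of clearance) increases to 3.9× activity: 0.21 × 3.9 = 0.819.
The CYP2E1 pathway (29% of clearance) falls to 0.13× activity: 0.29 × 0.13 = 0.0377.
Non-CYP routes (17%) are unchanged.
Relative clearance = 0.1089 + 0.819 + 0.0377 + 0.17 = 1.1356.
Net systemic exposure ratio = 1 / 1.1356 = 0.881.

0.881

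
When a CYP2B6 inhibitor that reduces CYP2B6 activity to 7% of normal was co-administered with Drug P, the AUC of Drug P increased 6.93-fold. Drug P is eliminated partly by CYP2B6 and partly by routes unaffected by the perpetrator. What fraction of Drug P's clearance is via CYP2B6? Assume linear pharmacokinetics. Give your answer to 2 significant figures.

0.92

CL'/CL = 1 / 6.93 = 0.1443
0.07·fm + (1 − fm) = 0.1443
fm = (0.1443 − 1) / (0.07 − 1) = 0.92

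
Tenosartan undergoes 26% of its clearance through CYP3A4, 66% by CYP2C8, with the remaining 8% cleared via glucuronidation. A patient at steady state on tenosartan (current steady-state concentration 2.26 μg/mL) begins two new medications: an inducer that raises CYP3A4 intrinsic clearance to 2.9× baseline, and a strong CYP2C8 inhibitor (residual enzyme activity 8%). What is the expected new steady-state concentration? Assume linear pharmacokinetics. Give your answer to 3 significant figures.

2.55 μg/mL

CYP3A4: 0.26 × 2.9 = 0.754
CYP2C8: 0.66 × 0.08 = 0.0528
Other: 0.08 (unchanged)
CL_new/CL_old = 0.754 + 0.0528 + 0.08 = 0.8868.
New steady-state concentration = 2.26 / 0.8868 = 2.55 μg/mL (concentration scales inversely with clearance).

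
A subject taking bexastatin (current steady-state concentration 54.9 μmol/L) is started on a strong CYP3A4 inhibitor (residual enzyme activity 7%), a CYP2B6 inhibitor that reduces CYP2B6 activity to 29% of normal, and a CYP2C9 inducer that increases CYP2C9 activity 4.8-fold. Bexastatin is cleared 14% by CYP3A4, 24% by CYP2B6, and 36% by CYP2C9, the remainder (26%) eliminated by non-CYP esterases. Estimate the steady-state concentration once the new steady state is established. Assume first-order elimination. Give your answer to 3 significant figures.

The CYP3A4 pathway (14% of clearance) is reduced to 0.07× activity: 0.14 × 0.07 = 0.0098.
The CYP2B6 pathway (24% of clearance) drops to 0.29× activity: 0.24 × 0.29 = 0.0696.
The CYP2C9 pathway (36% of clearance) is boosted to 4.8× activity: 0.36 × 4.8 = 1.728.
Non-CYP routes (26%) are unchanged.
CL_new/CL_old = 0.0098 + 0.0696 + 1.728 + 0.26 = 2.0674.
New steady-state concentration = 54.9 / 2.0674 = 26.6 μmol/L (concentration scales inversely with clearance).

26.6 μmol/L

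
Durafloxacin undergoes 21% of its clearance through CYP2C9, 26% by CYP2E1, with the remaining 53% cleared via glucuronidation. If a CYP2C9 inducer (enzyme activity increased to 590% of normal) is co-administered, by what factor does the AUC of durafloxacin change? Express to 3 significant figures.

0.493

The CYP2C9 pathway (21% of clearance) increases to 5.9× activity: 0.21 × 5.9 = 1.239.
CYP2E1 (26%) and the residual 53% are unaffected.
Relative clearance = 1.239 + 0.26 + 0.53 = 2.029.
AUC is inversely proportional to clearance, so the fold-change is 1 / 2.029 = 0.493.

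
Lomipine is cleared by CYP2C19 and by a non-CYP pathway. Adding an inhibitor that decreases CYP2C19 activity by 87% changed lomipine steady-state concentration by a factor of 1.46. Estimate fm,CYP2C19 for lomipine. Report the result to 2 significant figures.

0.36

Let fm be the CYP2C19 fraction. New clearance relative to baseline = fm × 0.13 + (1 − fm).
Steady-state concentration ratio = 1 / (new CL fraction), so new CL fraction = 1 / 1.46 = 0.6849.
fm × 0.13 + 1 − fm = 0.6849  ⇒  fm × (0.13 − 1) = −0.3151  ⇒  fm = 0.36.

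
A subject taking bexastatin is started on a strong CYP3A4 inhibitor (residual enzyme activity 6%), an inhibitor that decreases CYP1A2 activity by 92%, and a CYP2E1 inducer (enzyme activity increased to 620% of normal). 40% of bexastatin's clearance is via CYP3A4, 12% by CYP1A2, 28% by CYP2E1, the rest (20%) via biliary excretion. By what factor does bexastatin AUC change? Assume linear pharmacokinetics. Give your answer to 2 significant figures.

0.51

CYP3A4: 0.4 × 0.06 = 0.024
CYP1A2: 0.12 × 0.08 = 0.0096
CYP2E1: 0.28 × 6.2 = 1.736
Other: 0.2 (unchanged)
CL_new/CL_old = 0.024 + 0.0096 + 1.736 + 0.2 = 1.9696.
Because AUC varies inversely with clearance, the combined effect is 1 / 1.9696 = 0.51.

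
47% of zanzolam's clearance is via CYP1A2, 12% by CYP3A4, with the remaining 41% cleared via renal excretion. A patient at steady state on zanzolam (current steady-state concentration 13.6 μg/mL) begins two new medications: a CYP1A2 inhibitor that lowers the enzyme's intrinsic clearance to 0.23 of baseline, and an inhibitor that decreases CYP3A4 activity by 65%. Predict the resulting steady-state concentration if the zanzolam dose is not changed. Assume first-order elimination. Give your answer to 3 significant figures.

24.3 μg/mL

The CYP1A2 pathway (47% of clearance) drops to 0.23× activity: 0.47 × 0.23 = 0.1081.
The CYP3A4 pathway (12% of clearance) drops to 0.35× activity: 0.12 × 0.35 = 0.042.
Non-CYP routes (41%) are unchanged.
CL_new/CL_old = 0.1081 + 0.042 + 0.41 = 0.5601.
Steady-state concentration ∝ 1/CL: new value = 13.6 / 0.5601 = 24.3 μg/mL.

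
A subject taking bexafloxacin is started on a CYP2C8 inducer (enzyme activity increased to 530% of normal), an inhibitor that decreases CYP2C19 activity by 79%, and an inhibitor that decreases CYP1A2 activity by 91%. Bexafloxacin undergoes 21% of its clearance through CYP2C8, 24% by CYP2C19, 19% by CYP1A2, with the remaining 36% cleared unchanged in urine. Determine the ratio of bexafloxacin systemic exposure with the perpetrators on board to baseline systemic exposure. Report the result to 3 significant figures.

The CYP2C8 pathway (21% of clearance) rises to 5.3× activity: 0.21 × 5.3 = 1.113.
The CYP2C19 pathway (24% of clearance) is reduced to 0.21× activity: 0.24 × 0.21 = 0.0504.
The CYP1A2 pathway (19% of clearance) drops to 0.09× activity: 0.19 × 0.09 = 0.0171.
The remaining 36% of clearance is unaffected.
Relative clearance = 1.113 + 0.0504 + 0.0171 + 0.36 = 1.5405.
Net systemic exposure ratio = 1 / 1.5405 = 0.649.

0.649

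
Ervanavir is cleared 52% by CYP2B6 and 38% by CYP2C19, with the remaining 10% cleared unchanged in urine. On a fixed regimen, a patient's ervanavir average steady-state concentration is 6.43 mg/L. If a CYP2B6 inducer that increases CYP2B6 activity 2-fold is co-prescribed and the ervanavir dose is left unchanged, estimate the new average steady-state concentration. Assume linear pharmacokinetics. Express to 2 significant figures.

The CYP2B6 pathway (52% of clearance) rises to 2× activity: 0.52 × 2 = 1.04.
CYP2C19 (38%) and the residual 10% are unaffected.
New clearance relative to baseline: 1.04 + 0.38 + 0.1 = 1.52.
Average steady-state concentration ∝ 1/CL, so new value = 6.43 / 1.52 = 4.2 mg/L.

4.2 mg/L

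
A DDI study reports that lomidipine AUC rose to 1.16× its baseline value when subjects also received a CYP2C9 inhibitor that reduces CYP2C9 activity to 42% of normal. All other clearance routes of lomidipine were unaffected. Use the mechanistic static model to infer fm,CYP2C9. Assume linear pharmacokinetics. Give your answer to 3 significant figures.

0.238

CL'/CL = 1 / 1.16 = 0.8621
0.42·fm + (1 − fm) = 0.8621
fm = (0.8621 − 1) / (0.42 − 1) = 0.238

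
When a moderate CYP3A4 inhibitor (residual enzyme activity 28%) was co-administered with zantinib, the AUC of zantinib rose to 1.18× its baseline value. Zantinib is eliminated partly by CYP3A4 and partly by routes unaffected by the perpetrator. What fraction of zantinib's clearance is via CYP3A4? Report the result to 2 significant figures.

0.21

Let fm be the CYP3A4 fraction. New clearance relative to baseline = fm × 0.28 + (1 − fm).
AUC ratio = 1 / (new CL fraction), so new CL fraction = 1 / 1.18 = 0.8475.
fm × 0.28 + 1 − fm = 0.8475  ⇒  fm × (0.28 − 1) = −0.1525  ⇒  fm = 0.21.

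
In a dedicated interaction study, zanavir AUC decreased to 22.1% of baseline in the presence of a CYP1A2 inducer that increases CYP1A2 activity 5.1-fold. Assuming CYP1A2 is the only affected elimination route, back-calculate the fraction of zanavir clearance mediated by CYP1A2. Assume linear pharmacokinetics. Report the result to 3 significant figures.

Let x = fm,CYP1A2. Because AUC ∝ 1/CL, relative clearance rose to 1/0.221 = 4.525.
Only the CYP1A2 route changed, so 4.525 = x·5.1 + (1 − x), giving x = 0.860.

0.860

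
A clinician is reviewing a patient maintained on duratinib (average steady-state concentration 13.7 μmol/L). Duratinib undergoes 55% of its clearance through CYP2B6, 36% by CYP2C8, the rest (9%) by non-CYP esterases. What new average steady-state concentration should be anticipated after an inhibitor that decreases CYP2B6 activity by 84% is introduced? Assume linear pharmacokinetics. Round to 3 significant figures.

The CYP2B6 pathway (55% of clearance) drops to 0.16× activity: 0.55 × 0.16 = 0.088.
CYP2C8 (36%) and the residual 9% are unaffected.
CL_new/CL_old = 0.088 + 0.36 + 0.09 = 0.538.
Average steady-state concentration ∝ 1/CL, so new value = 13.7 / 0.538 = 25.5 μmol/L.

25.5 μmol/L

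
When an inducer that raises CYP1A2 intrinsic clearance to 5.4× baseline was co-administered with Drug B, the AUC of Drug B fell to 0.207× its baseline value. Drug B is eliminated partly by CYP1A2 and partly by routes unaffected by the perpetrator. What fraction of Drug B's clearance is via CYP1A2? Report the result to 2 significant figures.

0.87

CL'/CL = 1 / 0.207 = 4.831
5.4·fm + (1 − fm) = 4.831
fm = (4.831 − 1) / (5.4 − 1) = 0.87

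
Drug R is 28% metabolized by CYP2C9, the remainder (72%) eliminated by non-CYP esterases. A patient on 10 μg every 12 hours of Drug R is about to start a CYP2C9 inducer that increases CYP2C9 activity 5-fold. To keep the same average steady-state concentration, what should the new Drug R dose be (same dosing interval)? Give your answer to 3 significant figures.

The CYP2C9 pathway (28% of clearance) is boosted to 5× activity: 0.28 × 5 = 1.4.
Non-CYP routes (72%) are unchanged.
CL_new/CL_old = 1.4 + 0.72 = 2.12.
To maintain the same steady-state level, dose must scale with clearance: new dose = 10 × 2.12 = 21.2 μg.

21.2 μg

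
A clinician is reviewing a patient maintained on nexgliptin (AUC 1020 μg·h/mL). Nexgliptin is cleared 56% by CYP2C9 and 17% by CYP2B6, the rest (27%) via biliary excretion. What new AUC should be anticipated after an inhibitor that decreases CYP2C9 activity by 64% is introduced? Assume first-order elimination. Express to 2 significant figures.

1.6 × 10³ μg·h/mL

CYP2C9: 0.56 × 0.36 = 0.2016
CYP2B6: 0.17 (unchanged)
Other: 0.27 (unchanged)
New clearance relative to baseline: 0.2016 + 0.17 + 0.27 = 0.6416.
AUC ∝ 1/CL, so new value = 1020 / 0.6416 = 1.6 × 10³ μg·h/mL.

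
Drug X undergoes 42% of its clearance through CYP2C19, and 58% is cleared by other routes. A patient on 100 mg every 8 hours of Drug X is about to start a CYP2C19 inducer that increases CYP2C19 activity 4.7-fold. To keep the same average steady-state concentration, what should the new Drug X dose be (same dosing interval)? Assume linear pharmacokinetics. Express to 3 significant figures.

The CYP2C19 pathway (42% of clearance) rises to 4.7× activity: 0.42 × 4.7 = 1.974.
The remaining 58% of clearance is unaffected.
CL_new/CL_old = 1.974 + 0.58 = 2.554.
To maintain the same steady-state level, dose must scale with clearance: new dose = 100 × 2.554 = 255 mg.

255 mg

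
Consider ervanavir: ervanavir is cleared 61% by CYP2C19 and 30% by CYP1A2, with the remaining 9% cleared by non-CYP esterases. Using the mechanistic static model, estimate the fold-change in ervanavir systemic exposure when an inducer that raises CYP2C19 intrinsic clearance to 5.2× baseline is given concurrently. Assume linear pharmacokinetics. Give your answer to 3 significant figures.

The CYP2C19 pathway (61% of clearance) rises to 5.2× activity: 0.61 × 5.2 = 3.172.
CYP1A2 (30%) and the residual 9% are unaffected.
CL_new/CL_old = 3.172 + 0.3 + 0.09 = 3.562.
Systemic exposure ratio = CL_old/CL_new = 1 / 3.562 = 0.281.

0.281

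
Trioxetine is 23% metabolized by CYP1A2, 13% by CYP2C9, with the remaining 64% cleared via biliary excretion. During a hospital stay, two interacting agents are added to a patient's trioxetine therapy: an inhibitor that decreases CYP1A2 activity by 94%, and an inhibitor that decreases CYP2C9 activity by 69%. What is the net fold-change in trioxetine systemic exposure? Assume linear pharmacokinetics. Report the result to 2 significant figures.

CYP1A2: 0.23 × 0.06 = 0.0138
CYP2C9: 0.13 × 0.31 = 0.0403
Other: 0.64 (unchanged)
CL_new/CL_old = 0.0138 + 0.0403 + 0.64 = 0.6941.
Systemic exposure ∝ 1/CL: fold-change = 1 / 0.6941 = 1.4.

1.4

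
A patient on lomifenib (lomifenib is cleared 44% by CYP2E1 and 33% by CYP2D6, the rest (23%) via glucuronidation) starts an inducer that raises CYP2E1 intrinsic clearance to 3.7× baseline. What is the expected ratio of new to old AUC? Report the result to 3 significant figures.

0.457

The CYP2E1 pathway (44% of clearance) is boosted to 3.7× activity: 0.44 × 3.7 = 1.628.
CYP2D6 (33%) and the residual 23% are unaffected.
New clearance relative to baseline: 1.628 + 0.33 + 0.23 = 2.188.
AUC ratio = CL_old/CL_new = 1 / 2.188 = 0.457.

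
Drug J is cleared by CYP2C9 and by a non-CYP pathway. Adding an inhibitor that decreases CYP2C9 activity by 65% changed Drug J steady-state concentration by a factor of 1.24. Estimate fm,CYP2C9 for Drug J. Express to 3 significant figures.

0.298

Let fm be the CYP2C9 fraction. New clearance relative to baseline = fm × 0.35 + (1 − fm).
Steady-state concentration ratio = 1 / (new CL fraction), so new CL fraction = 1 / 1.24 = 0.8065.
fm × 0.35 + 1 − fm = 0.8065  ⇒  fm × (0.35 − 1) = −0.1935  ⇒  fm = 0.298.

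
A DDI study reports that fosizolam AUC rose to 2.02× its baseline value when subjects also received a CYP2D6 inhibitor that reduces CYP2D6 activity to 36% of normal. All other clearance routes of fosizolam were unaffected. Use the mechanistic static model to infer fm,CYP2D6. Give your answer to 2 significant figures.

0.79

Let fm be the CYP2D6 fraction. New clearance relative to baseline = fm × 0.36 + (1 − fm).
AUC ratio = 1 / (new CL fraction), so new CL fraction = 1 / 2.02 = 0.495.
fm × 0.36 + 1 − fm = 0.495  ⇒  fm × (0.36 − 1) = −0.505  ⇒  fm = 0.79.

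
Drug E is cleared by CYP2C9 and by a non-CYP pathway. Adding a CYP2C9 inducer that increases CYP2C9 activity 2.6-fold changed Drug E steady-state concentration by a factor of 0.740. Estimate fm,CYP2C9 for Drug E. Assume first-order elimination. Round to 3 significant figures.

0.220

Call the CYP2C9 fraction fm. After the interaction, CL_new/CL_old = fm × 2.6 + (1 − fm).
Steady-state concentration ratio = 1 / (new CL fraction), so new CL fraction = 1 / 0.740 = 1.351.
fm × 2.6 + 1 − fm = 1.351  ⇒  fm × (2.6 − 1) = 0.3514  ⇒  fm = 0.220.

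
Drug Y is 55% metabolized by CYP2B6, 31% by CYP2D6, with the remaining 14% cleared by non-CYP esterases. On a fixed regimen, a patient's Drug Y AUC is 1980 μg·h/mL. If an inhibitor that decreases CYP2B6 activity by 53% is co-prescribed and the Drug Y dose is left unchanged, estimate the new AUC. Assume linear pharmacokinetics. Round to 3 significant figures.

The CYP2B6 pathway (55% of clearance) is reduced to 0.47× activity: 0.55 × 0.47 = 0.2585.
CYP2D6 (31%) and the residual 14% are unaffected.
Relative clearance = 0.2585 + 0.31 + 0.14 = 0.7085.
AUC ∝ 1/CL, so new value = 1980 / 0.7085 = 2.79 × 10³ μg·h/mL.

2.79 × 10³ μg·h/mL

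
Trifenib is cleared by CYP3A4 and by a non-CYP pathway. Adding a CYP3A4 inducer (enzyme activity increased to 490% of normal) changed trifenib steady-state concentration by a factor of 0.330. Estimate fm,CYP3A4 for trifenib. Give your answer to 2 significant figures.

Call the CYP3A4 fraction fm. After the interaction, CL_new/CL_old = fm × 4.9 + (1 − fm).
Steady-state concentration ratio = 1 / (new CL fraction), so new CL fraction = 1 / 0.330 = 3.03.
fm × 4.9 + 1 − fm = 3.03  ⇒  fm × (4.9 − 1) = 2.03  ⇒  fm = 0.52.

0.52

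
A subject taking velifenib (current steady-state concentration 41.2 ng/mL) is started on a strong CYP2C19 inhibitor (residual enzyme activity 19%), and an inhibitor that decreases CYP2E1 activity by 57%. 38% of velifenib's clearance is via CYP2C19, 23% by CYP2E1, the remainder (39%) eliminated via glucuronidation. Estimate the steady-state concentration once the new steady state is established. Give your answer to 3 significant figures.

73.4 ng/mL

CYP2C19: 0.38 × 0.19 = 0.0722
CYP2E1: 0.23 × 0.43 = 0.0989
Other: 0.39 (unchanged)
Relative clearance = 0.0722 + 0.0989 + 0.39 = 0.5611.
Steady-state concentration ∝ 1/CL: new value = 41.2 / 0.5611 = 73.4 ng/mL.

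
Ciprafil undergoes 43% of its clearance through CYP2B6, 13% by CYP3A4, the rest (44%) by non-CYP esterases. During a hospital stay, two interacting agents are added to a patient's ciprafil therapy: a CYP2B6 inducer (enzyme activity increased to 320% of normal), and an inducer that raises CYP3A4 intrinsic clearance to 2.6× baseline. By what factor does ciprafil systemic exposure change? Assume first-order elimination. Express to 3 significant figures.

0.464

The CYP2B6 pathway (43% of clearance) increases to 3.2× activity: 0.43 × 3.2 = 1.376.
The CYP3A4 pathway (13% of clearance) increases to 2.6× activity: 0.13 × 2.6 = 0.338.
Non-CYP routes (44%) are unchanged.
CL_new/CL_old = 1.376 + 0.338 + 0.44 = 2.154.
Because systemic exposure varies inversely with clearance, the combined effect is 1 / 2.154 = 0.464.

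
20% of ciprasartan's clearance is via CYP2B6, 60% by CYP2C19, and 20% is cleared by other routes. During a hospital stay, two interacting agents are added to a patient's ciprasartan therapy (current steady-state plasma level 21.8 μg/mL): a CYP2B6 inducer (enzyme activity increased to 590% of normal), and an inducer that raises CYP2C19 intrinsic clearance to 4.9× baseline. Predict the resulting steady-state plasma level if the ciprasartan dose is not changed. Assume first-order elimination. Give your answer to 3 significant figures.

5.05 μg/mL

CYP2B6: 0.2 × 5.9 = 1.18
CYP2C19: 0.6 × 4.9 = 2.94
Other: 0.2 (unchanged)
CL_new/CL_old = 1.18 + 2.94 + 0.2 = 4.32.
Steady-state plasma level ∝ 1/CL: new value = 21.8 / 4.32 = 5.05 μg/mL.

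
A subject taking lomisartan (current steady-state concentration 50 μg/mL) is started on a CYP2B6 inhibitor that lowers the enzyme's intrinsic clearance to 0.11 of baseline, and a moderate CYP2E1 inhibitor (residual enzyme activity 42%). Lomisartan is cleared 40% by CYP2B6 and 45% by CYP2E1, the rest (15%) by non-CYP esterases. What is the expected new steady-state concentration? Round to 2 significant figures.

The CYP2B6 pathway (40% of clearance) falls to 0.11× activity: 0.4 × 0.11 = 0.044.
The CYP2E1 pathway (45% of clearance) drops to 0.42× activity: 0.45 × 0.42 = 0.189.
Non-CYP routes (15%) are unchanged.
New clearance relative to baseline: 0.044 + 0.189 + 0.15 = 0.383.
Steady-state concentration ∝ 1/CL: new value = 50 / 0.383 = 1.3 × 10² μg/mL.

1.3 × 10² μg/mL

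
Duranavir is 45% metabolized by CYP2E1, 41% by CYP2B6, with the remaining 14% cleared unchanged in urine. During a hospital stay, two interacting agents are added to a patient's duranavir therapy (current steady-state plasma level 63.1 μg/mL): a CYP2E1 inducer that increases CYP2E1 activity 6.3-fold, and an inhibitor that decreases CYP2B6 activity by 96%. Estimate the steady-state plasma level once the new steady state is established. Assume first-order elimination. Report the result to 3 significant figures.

The CYP2E1 pathway (45% of clearance) increases to 6.3× activity: 0.45 × 6.3 = 2.835.
The CYP2B6 pathway (41% of clearance) is reduced to 0.04× activity: 0.41 × 0.04 = 0.0164.
Non-CYP routes (14%) are unchanged.
Relative clearance = 2.835 + 0.0164 + 0.14 = 2.9914.
Dividing the baseline by the relative clearance: 63.1 / 2.9914 = 21.1 μg/mL.

21.1 μg/mL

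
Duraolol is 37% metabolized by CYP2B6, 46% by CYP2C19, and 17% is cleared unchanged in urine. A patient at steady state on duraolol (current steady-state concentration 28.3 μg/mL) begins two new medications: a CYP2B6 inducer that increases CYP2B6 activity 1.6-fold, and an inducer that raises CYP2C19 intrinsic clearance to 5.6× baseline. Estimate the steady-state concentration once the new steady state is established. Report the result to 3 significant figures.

8.48 μg/mL

The CYP2B6 pathway (37% of clearance) is boosted to 1.6× activity: 0.37 × 1.6 = 0.592.
The CYP2C19 pathway (46% of clearance) rises to 5.6× activity: 0.46 × 5.6 = 2.576.
The remaining 17% of clearance is unaffected.
Relative clearance = 0.592 + 2.576 + 0.17 = 3.338.
Dividing the baseline by the relative clearance: 28.3 / 3.338 = 8.48 μg/mL.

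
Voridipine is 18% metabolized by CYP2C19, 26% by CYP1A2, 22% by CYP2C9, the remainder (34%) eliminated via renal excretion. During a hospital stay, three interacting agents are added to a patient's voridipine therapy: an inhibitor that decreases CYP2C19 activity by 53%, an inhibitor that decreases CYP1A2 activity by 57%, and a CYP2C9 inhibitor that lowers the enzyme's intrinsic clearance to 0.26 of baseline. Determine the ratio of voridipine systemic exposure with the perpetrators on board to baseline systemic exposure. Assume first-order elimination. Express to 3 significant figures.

CYP2C19: 0.18 × 0.47 = 0.0846
CYP1A2: 0.26 × 0.43 = 0.1118
CYP2C9: 0.22 × 0.26 = 0.0572
Other: 0.34 (unchanged)
CL_new/CL_old = 0.0846 + 0.1118 + 0.0572 + 0.34 = 0.5936.
Net systemic exposure ratio = 1 / 0.5936 = 1.68.

1.68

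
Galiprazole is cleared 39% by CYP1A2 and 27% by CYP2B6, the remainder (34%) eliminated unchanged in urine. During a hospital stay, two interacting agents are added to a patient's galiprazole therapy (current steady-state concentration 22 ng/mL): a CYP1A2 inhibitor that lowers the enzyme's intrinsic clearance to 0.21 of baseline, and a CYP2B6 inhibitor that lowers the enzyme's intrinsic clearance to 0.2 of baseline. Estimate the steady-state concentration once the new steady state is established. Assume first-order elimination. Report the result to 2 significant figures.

The CYP1A2 pathway (39% of clearance) is reduced to 0.21× activity: 0.39 × 0.21 = 0.0819.
The CYP2B6 pathway (27% of clearance) is reduced to 0.2× activity: 0.27 × 0.2 = 0.054.
The remaining 34% of clearance is unaffected.
New clearance relative to baseline: 0.0819 + 0.054 + 0.34 = 0.4759.
New steady-state concentration = 22 / 0.4759 = 46 ng/mL (concentration scales inversely with clearance).

46 ng/mL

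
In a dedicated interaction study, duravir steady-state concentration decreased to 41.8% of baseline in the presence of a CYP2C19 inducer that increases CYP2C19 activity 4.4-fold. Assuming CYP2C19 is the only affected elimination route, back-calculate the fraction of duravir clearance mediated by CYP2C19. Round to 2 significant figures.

Let fm be the CYP2C19 fraction. New clearance relative to baseline = fm × 4.4 + (1 − fm).
Steady-state concentration ratio = 1 / (new CL fraction), so new CL fraction = 1 / 0.418 = 2.392.
fm × 4.4 + 1 − fm = 2.392  ⇒  fm × (4.4 − 1) = 1.392  ⇒  fm = 0.41.

0.41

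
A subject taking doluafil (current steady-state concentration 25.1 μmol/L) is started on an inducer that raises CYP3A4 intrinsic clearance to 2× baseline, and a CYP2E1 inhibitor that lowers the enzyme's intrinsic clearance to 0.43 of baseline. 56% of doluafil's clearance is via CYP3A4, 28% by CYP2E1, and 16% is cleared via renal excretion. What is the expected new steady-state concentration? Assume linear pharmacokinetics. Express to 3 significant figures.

The CYP3A4 pathway (56% of clearance) is boosted to 2× activity: 0.56 × 2 = 1.12.
The CYP2E1 pathway (28% of clearance) drops to 0.43× activity: 0.28 × 0.43 = 0.1204.
The remaining 16% of clearance is unaffected.
New clearance relative to baseline: 1.12 + 0.1204 + 0.16 = 1.4004.
Dividing the baseline by the relative clearance: 25.1 / 1.4004 = 17.9 μmol/L.

17.9 μmol/L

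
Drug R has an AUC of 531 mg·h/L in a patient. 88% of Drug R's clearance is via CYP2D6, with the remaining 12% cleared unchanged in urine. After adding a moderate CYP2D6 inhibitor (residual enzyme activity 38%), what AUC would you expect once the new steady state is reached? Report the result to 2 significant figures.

1.2 × 10³ mg·h/L

The CYP2D6 pathway (88% of clearance) is reduced to 0.38× activity: 0.88 × 0.38 = 0.3344.
Non-CYP routes (12%) are unchanged.
New clearance relative to baseline: 0.3344 + 0.12 = 0.4544.
AUC ∝ 1/CL, so new value = 531 / 0.4544 = 1.2 × 10³ mg·h/L.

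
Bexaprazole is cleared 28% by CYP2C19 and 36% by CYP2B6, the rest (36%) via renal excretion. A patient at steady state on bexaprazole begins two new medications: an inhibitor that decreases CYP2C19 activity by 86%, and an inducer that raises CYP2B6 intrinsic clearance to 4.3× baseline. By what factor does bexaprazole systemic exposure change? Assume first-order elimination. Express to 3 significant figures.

The CYP2C19 pathway (28% of clearance) is reduced to 0.14× activity: 0.28 × 0.14 = 0.0392.
The CYP2B6 pathway (36% of clearance) increases to 4.3× activity: 0.36 × 4.3 = 1.548.
Non-CYP routes (36%) are unchanged.
New clearance relative to baseline: 0.0392 + 1.548 + 0.36 = 1.9472.
Because systemic exposure varies inversely with clearance, the combined effect is 1 / 1.9472 = 0.514.

0.514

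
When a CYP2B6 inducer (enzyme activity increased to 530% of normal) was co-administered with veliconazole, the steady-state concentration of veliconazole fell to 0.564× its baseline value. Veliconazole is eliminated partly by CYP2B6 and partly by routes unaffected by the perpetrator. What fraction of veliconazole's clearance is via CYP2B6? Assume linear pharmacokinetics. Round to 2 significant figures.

0.18

CL'/CL = 1 / 0.564 = 1.773
5.3·fm + (1 − fm) = 1.773
fm = (1.773 − 1) / (5.3 − 1) = 0.18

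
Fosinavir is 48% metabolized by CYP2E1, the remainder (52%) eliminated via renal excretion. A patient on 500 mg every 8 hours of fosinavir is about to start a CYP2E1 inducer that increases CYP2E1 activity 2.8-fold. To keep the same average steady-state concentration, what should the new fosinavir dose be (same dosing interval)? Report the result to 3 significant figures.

932 mg

The CYP2E1 pathway (48% of clearance) is boosted to 2.8× activity: 0.48 × 2.8 = 1.344.
Non-CYP routes (52%) are unchanged.
New clearance relative to baseline: 1.344 + 0.52 = 1.864.
To maintain the same steady-state level, dose must scale with clearance: new dose = 500 × 1.864 = 932 mg.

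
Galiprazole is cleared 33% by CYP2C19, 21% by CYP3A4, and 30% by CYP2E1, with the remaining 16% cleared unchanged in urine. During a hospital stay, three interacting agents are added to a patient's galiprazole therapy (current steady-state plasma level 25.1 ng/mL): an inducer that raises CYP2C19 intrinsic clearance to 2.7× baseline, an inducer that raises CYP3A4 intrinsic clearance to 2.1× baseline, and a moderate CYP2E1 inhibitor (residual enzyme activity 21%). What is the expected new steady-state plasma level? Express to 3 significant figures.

16.1 ng/mL

The CYP2C19 pathway (33% of clearance) increases to 2.7× activity: 0.33 × 2.7 = 0.891.
The CYP3A4 pathway (21% of clearance) is boosted to 2.1× activity: 0.21 × 2.1 = 0.441.
The CYP2E1 pathway (30% of clearance) falls to 0.21× activity: 0.3 × 0.21 = 0.063.
Non-CYP routes (16%) are unchanged.
New clearance relative to baseline: 0.891 + 0.441 + 0.063 + 0.16 = 1.555.
New steady-state plasma level = 25.1 / 1.555 = 16.1 ng/mL (concentration scales inversely with clearance).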